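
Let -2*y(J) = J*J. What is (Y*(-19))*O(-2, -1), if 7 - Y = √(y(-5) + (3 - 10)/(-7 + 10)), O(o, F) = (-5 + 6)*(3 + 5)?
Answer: -1064 + 76*I*√534/3 ≈ -1064.0 + 585.41*I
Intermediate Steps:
y(J) = -J²/2 (y(J) = -J*J/2 = -J²/2)
O(o, F) = 8 (O(o, F) = 1*8 = 8)
Y = 7 - I*√534/6 (Y = 7 - √(-½*(-5)² + (3 - 10)/(-7 + 10)) = 7 - √(-½*25 - 7/3) = 7 - √(-25/2 - 7*⅓) = 7 - √(-25/2 - 7/3) = 7 - √(-89/6) = 7 - I*√534/6 ≈ 7.0 - 3.8514*I)
(Y*(-19))*O(-2, -1) = ((7 - I*√534/6)*(-19))*8 = (-133 + 19*I*√534/6)*8 = -1064 + 76*I*√534/3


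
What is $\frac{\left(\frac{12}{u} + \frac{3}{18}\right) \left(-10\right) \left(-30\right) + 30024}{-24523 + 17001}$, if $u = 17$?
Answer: $- \frac{257429}{63937} \approx -4.0263$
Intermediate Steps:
$\frac{\left(\frac{12}{u} + \frac{3}{18}\right) \left(-10\right) \left(-30\right) + 30024}{-24523 + 17001} = \frac{\left(\frac{12}{17} + \frac{3}{18}\right) \left(-10\right) \left(-30\right) + 30024}{-24523 + 17001} = \frac{\left(12 \cdot \frac{1}{17} + 3 \cdot \frac{1}{18}\right) \left(-10\right) \left(-30\right) + 30024}{-7522} = \left(\left(\frac{12}{17} + \frac{1}{6}\right) \left(-10\right) \left(-30\right) + 30024\right) \left(- \frac{1}{7522}\right) = \left(\frac{89}{102} \left(-10\right) \left(-30\right) + 30024\right) \left(- \frac{1}{7522}\right) = \left(\left(- \frac{445}{51}\right) \left(-30\right) + 30024\right) \left(- \frac{1}{7522}\right) = \left(\frac{4450}{17} + 30024\right) \left(- \frac{1}{7522}\right) = \frac{514858}{17} \left(- \frac{1}{7522}\right) = - \frac{257429}{63937}$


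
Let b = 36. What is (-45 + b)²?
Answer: 81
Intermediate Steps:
(-45 + b)² = (-45 + 36)² = (-9)² = 81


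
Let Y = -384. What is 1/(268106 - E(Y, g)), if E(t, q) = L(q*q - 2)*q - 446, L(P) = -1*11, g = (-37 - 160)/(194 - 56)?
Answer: 138/37058009 ≈ 3.7239e-6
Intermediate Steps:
g = -197/138 ≈ -1.4275
L(P) = -11
E(t, q) = -446 - 11*q (E(t, q) = -11*q - 446 = -446 - 11*q)
1/(268106 - E(Y, g)) = 1/(268106 - (-446 - 11*(-197/138))) = 1/(268106 - (-446 + 2167/138)) = 1/(268106 - 1*(-59381/138)) = 1/(268106 + 59381/138) = 1/(37058009/138) = 138/37058009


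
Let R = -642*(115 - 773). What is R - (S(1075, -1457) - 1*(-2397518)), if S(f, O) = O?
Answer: -1973625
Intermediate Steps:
R = 422436 (R = -642*(-658) = 422436)
R - (S(1075, -1457) - 1*(-2397518)) = 422436 - (-1457 - 1*(-2397518)) = 422436 - (-1457 + 2397518) = 422436 - 1*2396061 = 422436 - 2396061 = -1973625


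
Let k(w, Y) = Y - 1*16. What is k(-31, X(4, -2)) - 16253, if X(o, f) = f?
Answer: -16271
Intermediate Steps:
k(w, Y) = -16 + Y (k(w, Y) = Y - 16 = -16 + Y)
k(-31, X(4, -2)) - 16253 = (-16 - 2) - 16253 = -18 - 16253 = -16271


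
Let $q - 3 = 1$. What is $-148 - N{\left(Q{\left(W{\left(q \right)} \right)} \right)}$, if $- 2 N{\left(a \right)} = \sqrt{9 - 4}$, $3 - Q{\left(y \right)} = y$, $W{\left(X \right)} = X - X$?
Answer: $-148 + \frac{\sqrt{5}}{2} \approx -146.88$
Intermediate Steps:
$q = 4$ ($q = 3 + 1 = 4$)
$W{\left(X \right)} = 0$
$Q{\left(y \right)} = 3 - y$
$N{\left(a \right)} = - \frac{\sqrt{5}}{2}$ ($N{\left(a \right)} = - \frac{\sqrt{9 - 4}}{2} = - \frac{\sqrt{5}}{2}$)
$-148 - N{\left(Q{\left(W{\left(q \right)} \right)} \right)} = -148 - - \frac{\sqrt{5}}{2} = -148 + \frac{\sqrt{5}}{2}$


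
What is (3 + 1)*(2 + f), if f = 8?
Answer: 40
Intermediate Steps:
(3 + 1)*(2 + f) = (3 + 1)*(2 + 8) = 4*10 = 40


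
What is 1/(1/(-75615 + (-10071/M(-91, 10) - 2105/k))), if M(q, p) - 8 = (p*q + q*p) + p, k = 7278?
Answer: -247904473603/3278739 ≈ -75610.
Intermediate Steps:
M(q, p) = 8 + p + 2*p*q (M(q, p) = 8 + ((p*q + q*p) + p) = 8 + ((p*q + p*q) + p) = 8 + (2*p*q + p) = 8 + (p + 2*p*q) = 8 + p + 2*p*q)
1/(1/(-75615 + (-10071/M(-91, 10) - 2105/k))) = 1/(1/(-75615 + (-10071/(8 + 10 + 2*10*(-91)) - 2105/7278))) = 1/(1/(-75615 + (-10071/(8 + 10 - 1820) - 2105*1/7278))) = 1/(1/(-75615 + (-10071/(-1802) - 2105/7278))) = 1/(1/(-75615 + (-10071*(-1/1802) - 2105/7278))) = 1/(1/(-75615 + (10071/1802 - 2105/7278))) = 1/(1/(-75615 + 17375882/3278739)) = 1/(1/(-247904473603/3278739)) = 1/(-3278739/247904473603) = -247904473603/3278739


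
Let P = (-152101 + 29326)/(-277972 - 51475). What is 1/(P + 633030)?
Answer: 329447/208549957185 ≈ 1.5797e-6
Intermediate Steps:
P = 122775/329447 (P = -122775/(-329447) = -122775*(-1/329447) = 122775/329447 ≈ 0.37267)
1/(P + 633030) = 1/(122775/329447 + 633030) = 1/(208549957185/329447) = 329447/208549957185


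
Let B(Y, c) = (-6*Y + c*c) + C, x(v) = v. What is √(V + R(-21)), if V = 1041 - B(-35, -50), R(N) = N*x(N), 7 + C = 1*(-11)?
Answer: 11*I*√10 ≈ 34.785*I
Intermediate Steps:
C = -18 (C = -7 + 1*(-11) = -7 - 11 = -18)
B(Y, c) = -18 + c² - 6*Y (B(Y, c) = (-6*Y + c*c) - 18 = (-6*Y + c²) - 18 = (c² - 6*Y) - 18 = -18 + c² - 6*Y)
R(N) = N² (R(N) = N*N = N²)
V = -1651 (V = 1041 - (-18 + (-50)² - 6*(-35)) = 1041 - (-18 + 2500 + 210) = 1041 - 1*2692 = 1041 - 2692 = -1651)
√(V + R(-21)) = √(-1651 + (-21)²) = √(-1651 + 441) = √(-1210) = 11*I*√10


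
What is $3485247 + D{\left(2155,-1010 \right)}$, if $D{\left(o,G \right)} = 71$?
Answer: $3485318$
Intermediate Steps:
$3485247 + D{\left(2155,-1010 \right)} = 3485247 + 71 = 3485318$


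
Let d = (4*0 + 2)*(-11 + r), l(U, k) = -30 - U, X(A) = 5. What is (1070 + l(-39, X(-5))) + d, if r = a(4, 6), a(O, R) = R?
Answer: 1069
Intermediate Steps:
r = 6
d = -10 (d = (4*0 + 2)*(-11 + 6) = (0 + 2)*(-5) = 2*(-5) = -10)
(1070 + l(-39, X(-5))) + d = (1070 + (-30 - 1*(-39))) - 10 = (1070 + (-30 + 39)) - 10 = (1070 + 9) - 10 = 1079 - 10 = 1069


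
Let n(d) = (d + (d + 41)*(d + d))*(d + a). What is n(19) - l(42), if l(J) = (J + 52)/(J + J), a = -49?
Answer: -2896787/42 ≈ -68971.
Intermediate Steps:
l(J) = (52 + J)/(2*J) (l(J) = (52 + J)/((2*J)) = (52 + J)*(1/(2*J)) = (52 + J)/(2*J))
n(d) = (-49 + d)*(d + 2*d*(41 + d)) (n(d) = (d + (d + 41)*(d + d))*(d - 49) = (d + (41 + d)*(2*d))*(-49 + d) = (d + 2*d*(41 + d))*(-49 + d) = (-49 + d)*(d + 2*d*(41 + d)))
n(19) - l(42) = 19*(-4067 - 15*19 + 2*19²) - (52 + 42)/(2*42) = 19*(-4067 - 285 + 2*361) - 94/(2*42) = 19*(-4067 - 285 + 722) - 1*47/42 = 19*(-3630) - 47/42 = -68970 - 47/42 = -2896787/42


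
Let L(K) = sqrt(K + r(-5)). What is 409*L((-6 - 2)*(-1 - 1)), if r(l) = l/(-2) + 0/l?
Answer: 409*sqrt(74)/2 ≈ 1759.2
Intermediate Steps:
r(l) = -l/2 (r(l) = l*(-1/2) + 0 = -l/2 + 0 = -l/2)
L(K) = sqrt(5/2 + K) (L(K) = sqrt(K - 1/2*(-5)) = sqrt(K + 5/2) = sqrt(5/2 + K))
409*L((-6 - 2)*(-1 - 1)) = 409*(sqrt(10 + 4*((-6 - 2)*(-1 - 1)))/2) = 409*(sqrt(10 + 4*(-8*(-2)))/2) = 409*(sqrt(10 + 4*16)/2) = 409*(sqrt(10 + 64)/2) = 409*(sqrt(74)/2) = 409*sqrt(74)/2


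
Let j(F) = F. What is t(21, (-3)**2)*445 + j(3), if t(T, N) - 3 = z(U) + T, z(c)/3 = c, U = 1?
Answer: 12018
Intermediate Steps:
z(c) = 3*c
t(T, N) = 6 + T (t(T, N) = 3 + (3*1 + T) = 3 + (3 + T) = 6 + T)
t(21, (-3)**2)*445 + j(3) = (6 + 21)*445 + 3 = 27*445 + 3 = 12015 + 3 = 12018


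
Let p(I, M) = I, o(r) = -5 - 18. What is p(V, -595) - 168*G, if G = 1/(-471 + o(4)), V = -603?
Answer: -148857/247 ≈ -602.66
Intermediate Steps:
o(r) = -23
G = -1/494 (G = 1/(-471 - 23) = 1/(-494) = -1/494 ≈ -0.0020243)
p(V, -595) - 168*G = -603 - 168*(-1/494) = -603 + 84/247 = -148857/247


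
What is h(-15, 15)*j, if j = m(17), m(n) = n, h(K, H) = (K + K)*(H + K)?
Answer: 0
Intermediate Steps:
h(K, H) = 2*K*(H + K) (h(K, H) = (2*K)*(H + K) = 2*K*(H + K))
j = 17
h(-15, 15)*j = (2*(-15)*(15 - 15))*17 = (2*(-15)*0)*17 = 0*17 = 0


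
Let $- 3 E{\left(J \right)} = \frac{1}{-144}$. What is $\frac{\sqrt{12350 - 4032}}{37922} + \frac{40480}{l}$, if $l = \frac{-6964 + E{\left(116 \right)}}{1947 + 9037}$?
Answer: $- \frac{192081162240}{3008447} + \frac{\sqrt{8318}}{37922} \approx -63847.0$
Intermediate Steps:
$E{\left(J \right)} = \frac{1}{432}$ ($E{\left(J \right)} = - \frac{1}{3 \left(-144\right)} = \left(- \frac{1}{3}\right) \left(- \frac{1}{144}\right) = \frac{1}{432}$)
$l = - \frac{3008447}{4745088}$ ($l = \frac{-6964 + \frac{1}{432}}{1947 + 9037} = - \frac{3008447}{432 \cdot 10984} = \left(- \frac{3008447}{432}\right) \frac{1}{10984} = - \frac{3008447}{4745088} \approx -0.63401$)
$\frac{\sqrt{12350 - 4032}}{37922} + \frac{40480}{l} = \frac{\sqrt{12350 - 4032}}{37922} + \frac{40480}{- \frac{3008447}{4745088}} = \sqrt{8318} \cdot \frac{1}{37922} + 40480 \left(- \frac{4745088}{3008447}\right) = \frac{\sqrt{8318}}{37922} - \frac{192081162240}{3008447} = - \frac{192081162240}{3008447} + \frac{\sqrt{8318}}{37922}$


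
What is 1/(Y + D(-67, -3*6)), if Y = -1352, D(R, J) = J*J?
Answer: -1/1028 ≈ -0.00097276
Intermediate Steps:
D(R, J) = J²
1/(Y + D(-67, -3*6)) = 1/(-1352 + (-3*6)²) = 1/(-1352 + (-18)²) = 1/(-1352 + 324) = 1/(-1028) = -1/1028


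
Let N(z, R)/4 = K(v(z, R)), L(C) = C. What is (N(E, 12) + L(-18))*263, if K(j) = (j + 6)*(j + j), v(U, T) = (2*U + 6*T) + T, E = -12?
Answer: 8327106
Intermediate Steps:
v(U, T) = 2*U + 7*T
K(j) = 2*j*(6 + j) (K(j) = (6 + j)*(2*j) = 2*j*(6 + j))
N(z, R) = 8*(2*z + 7*R)*(6 + 2*z + 7*R) (N(z, R) = 4*(2*(2*z + 7*R)*(6 + (2*z + 7*R))) = 4*(2*(2*z + 7*R)*(6 + 2*z + 7*R)) = 8*(2*z + 7*R)*(6 + 2*z + 7*R))
(N(E, 12) + L(-18))*263 = (8*(2*(-12) + 7*12)*(6 + 2*(-12) + 7*12) - 18)*263 = (8*(-24 + 84)*(6 - 24 + 84) - 18)*263 = (8*60*66 - 18)*263 = (31680 - 18)*263 = 31662*263 = 8327106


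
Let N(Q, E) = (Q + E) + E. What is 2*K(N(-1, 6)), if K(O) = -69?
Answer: -138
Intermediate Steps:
N(Q, E) = Q + 2*E (N(Q, E) = (E + Q) + E = Q + 2*E)
2*K(N(-1, 6)) = 2*(-69) = -138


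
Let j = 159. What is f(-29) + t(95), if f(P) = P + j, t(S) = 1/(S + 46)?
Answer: 18331/141 ≈ 130.01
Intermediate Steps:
t(S) = 1/(46 + S)
f(P) = 159 + P (f(P) = P + 159 = 159 + P)
f(-29) + t(95) = (159 - 29) + 1/(46 + 95) = 130 + 1/141 = 18331/141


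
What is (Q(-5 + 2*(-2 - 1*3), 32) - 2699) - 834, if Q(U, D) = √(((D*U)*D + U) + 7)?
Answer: -3533 + 2*I*√3842 ≈ -3533.0 + 123.97*I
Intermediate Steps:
Q(U, D) = √(7 + U + U*D²) (Q(U, D) = √((U*D² + U) + 7) = √((U + U*D²) + 7) = √(7 + U + U*D²))
(Q(-5 + 2*(-2 - 1*3), 32) - 2699) - 834 = (√(7 + (-5 + 2*(-2 - 1*3)) + (-5 + 2*(-2 - 1*3))*32²) - 2699) - 834 = (√(7 + (-5 + 2*(-2 - 3)) + (-5 + 2*(-2 - 3))*1024) - 2699) - 834 = (√(7 + (-5 + 2*(-5)) + (-5 + 2*(-5))*1024) - 2699) - 834 = (√(7 + (-5 - 10) + (-5 - 10)*1024) - 2699) - 834 = (√(7 - 15 - 15*1024) - 2699) - 834 = (√(7 - 15 - 15360) - 2699) - 834 = (√(-15368) - 2699) - 834 = (2*I*√3842 - 2699) - 834 = (-2699 + 2*I*√3842) - 834 = -3533 + 2*I*√3842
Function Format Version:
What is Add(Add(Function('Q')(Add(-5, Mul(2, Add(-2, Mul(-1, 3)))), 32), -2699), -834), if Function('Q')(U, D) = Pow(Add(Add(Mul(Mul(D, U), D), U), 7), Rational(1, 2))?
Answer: Add(-3533, Mul(2, I, Pow(3842, Rational(1, 2)))) ≈ Add(-3533.0, Mul(123.97, I))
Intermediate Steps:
Function('Q')(U, D) = Pow(Add(7, U, Mul(U, Pow(D, 2))), Rational(1, 2)) (Function('Q')(U, D) = Pow(Add(Add(Mul(U, Pow(D, 2)), U), 7), Rational(1, 2)) = Pow(Add(Add(U, Mul(U, Pow(D, 2))), 7), Rational(1, 2)) = Pow(Add(7, U, Mul(U, Pow(D, 2))), Rational(1, 2)))
Add(Add(Function('Q')(Add(-5, Mul(2, Add(-2, Mul(-1, 3)))), 32), -2699), -834) = Add(Add(Pow(Add(7, Add(-5, Mul(2, Add(-2, Mul(-1, 3)))), Mul(Add(-5, Mul(2, Add(-2, Mul(-1, 3)))), Pow(32, 2))), Rational(1, 2)), -2699), -834) = Add(Add(Pow(Add(7, Add(-5, Mul(2, Add(-2, -3))), Mul(Add(-5, Mul(2, Add(-2, -3))), 1024)), Rational(1, 2)), -2699), -834) = Add(Add(Pow(Add(7, Add(-5, Mul(2, -5)), Mul(Add(-5, Mul(2, -5)), 1024)), Rational(1, 2)), -2699), -834) = Add(Add(Pow(Add(7, Add(-5, -10), Mul(Add(-5, -10), 1024)), Rational(1, 2)), -2699), -834) = Add(Add(Pow(Add(7, -15, Mul(-15, 1024)), Rational(1, 2)), -2699), -834) = Add(Add(Pow(Add(7, -15, -15360), Rational(1, 2)), -2699), -834) = Add(Add(Pow(-15368, Rational(1, 2)), -2699), -834) = Add(Add(Mul(2, I, Pow(3842, Rational(1, 2))), -2699), -834) = Add(Add(-2699, Mul(2, I, Pow(3842, Rational(1, 2)))), -834) = Add(-3533, Mul(2, I, Pow(3842, Rational(1, 2))))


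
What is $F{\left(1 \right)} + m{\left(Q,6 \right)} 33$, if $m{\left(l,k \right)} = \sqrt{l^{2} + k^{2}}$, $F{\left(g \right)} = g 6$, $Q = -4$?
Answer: $6 + 66 \sqrt{13} \approx 243.97$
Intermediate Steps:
$F{\left(g \right)} = 6 g$
$m{\left(l,k \right)} = \sqrt{k^{2} + l^{2}}$
$F{\left(1 \right)} + m{\left(Q,6 \right)} 33 = 6 \cdot 1 + \sqrt{6^{2} + \left(-4\right)^{2}} \cdot 33 = 6 + \sqrt{36 + 16} \cdot 33 = 6 + \sqrt{52} \cdot 33 = 6 + 2 \sqrt{13} \cdot 33 = 6 + 66 \sqrt{13}$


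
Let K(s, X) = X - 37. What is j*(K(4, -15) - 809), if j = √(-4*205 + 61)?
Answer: -861*I*√759 ≈ -23721.0*I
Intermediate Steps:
K(s, X) = -37 + X
j = I*√759 (j = √(-820 + 61) = √(-759) = I*√759 ≈ 27.55*I)
j*(K(4, -15) - 809) = (I*√759)*((-37 - 15) - 809) = (I*√759)*(-52 - 809) = (I*√759)*(-861) = -861*I*√759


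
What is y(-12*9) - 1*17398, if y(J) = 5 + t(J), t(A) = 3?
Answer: -17390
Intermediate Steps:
y(J) = 8 (y(J) = 5 + 3 = 8)
y(-12*9) - 1*17398 = 8 - 1*17398 = 8 - 17398 = -17390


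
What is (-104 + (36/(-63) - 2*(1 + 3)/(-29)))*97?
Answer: -2053684/203 ≈ -10117.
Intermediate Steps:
(-104 + (36/(-63) - 2*(1 + 3)/(-29)))*97 = (-104 + (36*(-1/63) - 2*4*(-1/29)))*97 = (-104 + (-4/7 - 8*(-1/29)))*97 = (-104 + (-4/7 + 8/29))*97 = (-104 - 60/203)*97 = -21172/203*97 = -2053684/203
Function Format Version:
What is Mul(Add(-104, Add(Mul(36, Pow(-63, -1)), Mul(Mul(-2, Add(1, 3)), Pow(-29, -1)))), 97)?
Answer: Rational(-2053684, 203) ≈ -10117.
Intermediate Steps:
Mul(Add(-104, Add(Mul(36, Pow(-63, -1)), Mul(Mul(-2, Add(1, 3)), Pow(-29, -1)))), 97) = Mul(Add(-104, Add(Mul(36, Rational(-1, 63)), Mul(Mul(-2, 4), Rational(-1, 29)))), 97) = Mul(Add(-104, Add(Rational(-4, 7), Mul(-8, Rational(-1, 29)))), 97) = Mul(Add(-104, Add(Rational(-4, 7), Rational(8, 29))), 97) = Mul(Add(-104, Rational(-60, 203)), 97) = Mul(Rational(-21172, 203), 97) = Rational(-2053684, 203)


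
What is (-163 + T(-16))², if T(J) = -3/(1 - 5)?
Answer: 421201/16 ≈ 26325.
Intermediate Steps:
T(J) = ¾ (T(J) = -3/(-4) = -¼*(-3) = ¾)
(-163 + T(-16))² = (-163 + ¾)² = (-649/4)² = 421201/16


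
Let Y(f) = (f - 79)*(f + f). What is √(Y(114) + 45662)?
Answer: √53642 ≈ 231.61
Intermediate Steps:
Y(f) = 2*f*(-79 + f) (Y(f) = (-79 + f)*(2*f) = 2*f*(-79 + f))
√(Y(114) + 45662) = √(2*114*(-79 + 114) + 45662) = √(2*114*35 + 45662) = √(7980 + 45662) = √53642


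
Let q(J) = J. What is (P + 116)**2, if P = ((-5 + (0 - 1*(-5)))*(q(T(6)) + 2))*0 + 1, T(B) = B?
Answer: 13689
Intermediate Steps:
P = 1 (P = ((-5 + (0 - 1*(-5)))*(6 + 2))*0 + 1 = ((-5 + (0 + 5))*8)*0 + 1 = ((-5 + 5)*8)*0 + 1 = (0*8)*0 + 1 = 0*0 + 1 = 0 + 1 = 1)
(P + 116)**2 = (1 + 116)**2 = 117**2 = 13689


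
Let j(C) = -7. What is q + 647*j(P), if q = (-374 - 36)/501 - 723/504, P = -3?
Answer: -42376277/9352 ≈ -4531.3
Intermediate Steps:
q = -21069/9352 (q = -410*1/501 - 723*1/504 = -410/501 - 241/168 = -21069/9352 ≈ -2.2529)
q + 647*j(P) = -21069/9352 + 647*(-7) = -21069/9352 - 4529 = -42376277/9352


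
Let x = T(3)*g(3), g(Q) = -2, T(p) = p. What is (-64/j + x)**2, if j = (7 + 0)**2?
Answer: 128164/2401 ≈ 53.379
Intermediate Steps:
j = 49 (j = 7**2 = 49)
x = -6 (x = 3*(-2) = -6)
(-64/j + x)**2 = (-64/49 - 6)**2 = (-358/49)**2 = 128164/2401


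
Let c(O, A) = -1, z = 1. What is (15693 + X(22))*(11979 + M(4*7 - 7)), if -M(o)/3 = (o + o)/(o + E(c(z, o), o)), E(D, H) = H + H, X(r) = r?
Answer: 188218555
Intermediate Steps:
E(D, H) = 2*H
M(o) = -2 (M(o) = -3*(o + o)/(o + 2*o) = -3*2*o/(3*o) = -3*2*o*1/(3*o) = -3*2/3 = -2)
(15693 + X(22))*(11979 + M(4*7 - 7)) = (15693 + 22)*(11979 - 2) = 15715*11977 = 188218555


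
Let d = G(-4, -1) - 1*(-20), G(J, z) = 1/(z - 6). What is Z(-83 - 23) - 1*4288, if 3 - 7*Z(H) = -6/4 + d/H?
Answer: -11134197/2597 ≈ -4287.3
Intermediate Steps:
G(J, z) = 1/(-6 + z)
d = 139/7 (d = 1/(-6 - 1) - 1*(-20) = 1/(-7) + 20 = -1/7 + 20 = 139/7 ≈ 19.857)
Z(H) = 9/14 - 139/(49*H) (Z(H) = 3/7 - (-6/4 + 139/(7*H))/7 = 3/7 - (-6*1/4 + 139/(7*H))/7 = 3/7 - (-3/2 + 139/(7*H))/7 = 3/7 + (3/14 - 139/(49*H)) = 9/14 - 139/(49*H))
Z(-83 - 23) - 1*4288 = (-278 + 63*(-83 - 23))/(98*(-83 - 23)) - 1*4288 = (1/98)*(-278 + 63*(-106))/(-106) - 4288 = (1/98)*(-1/106)*(-278 - 6678) - 4288 = (1/98)*(-1/106)*(-6956) - 4288 = 1739/2597 - 4288 = -11134197/2597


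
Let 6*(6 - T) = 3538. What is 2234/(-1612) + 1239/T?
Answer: -4951769/1411306 ≈ -3.5086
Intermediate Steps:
T = -1751/3 (T = 6 - 1/6*3538 = 6 - 1769/3 = -1751/3 ≈ -583.67)
2234/(-1612) + 1239/T = 2234/(-1612) + 1239/(-1751/3) = 2234*(-1/1612) + 1239*(-3/1751) = -1117/806 - 3717/1751 = -4951769/1411306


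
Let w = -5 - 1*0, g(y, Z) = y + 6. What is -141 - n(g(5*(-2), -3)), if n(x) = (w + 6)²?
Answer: -142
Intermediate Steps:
g(y, Z) = 6 + y
w = -5 (w = -5 + 0 = -5)
n(x) = 1 (n(x) = (-5 + 6)² = 1² = 1)
-141 - n(g(5*(-2), -3)) = -141 - 1*1 = -141 - 1 = -142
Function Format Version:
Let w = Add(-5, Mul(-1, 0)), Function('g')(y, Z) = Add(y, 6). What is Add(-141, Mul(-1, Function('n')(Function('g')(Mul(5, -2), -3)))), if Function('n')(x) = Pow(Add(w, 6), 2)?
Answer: -142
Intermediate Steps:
Function('g')(y, Z) = Add(6, y)
w = -5 (w = Add(-5, 0) = -5)
Function('n')(x) = 1 (Function('n')(x) = Pow(Add(-5, 6), 2) = Pow(1, 2) = 1)
Add(-141, Mul(-1, Function('n')(Function('g')(Mul(5, -2), -3)))) = Add(-141, Mul(-1, 1)) = Add(-141, -1) = -142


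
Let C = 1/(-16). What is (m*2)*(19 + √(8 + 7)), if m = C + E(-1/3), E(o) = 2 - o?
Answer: 2071/24 + 109*√15/24 ≈ 103.88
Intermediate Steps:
C = -1/16 ≈ -0.062500
m = 109/48 (m = -1/16 + (2 - (-1)/3) = -1/16 + (2 - 1*(-⅓)) = -1/16 + (2 + ⅓) = -1/16 + 7/3 = 109/48 ≈ 2.2708)
(m*2)*(19 + √(8 + 7)) = ((109/48)*2)*(19 + √(8 + 7)) = 109*(19 + √15)/24 = 2071/24 + 109*√15/24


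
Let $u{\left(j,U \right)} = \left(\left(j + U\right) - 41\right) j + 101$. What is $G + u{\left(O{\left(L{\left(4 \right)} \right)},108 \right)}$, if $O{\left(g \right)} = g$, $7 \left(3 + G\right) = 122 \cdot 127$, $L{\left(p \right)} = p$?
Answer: $\frac{18168}{7} \approx 2595.4$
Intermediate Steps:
$G = \frac{15473}{7}$ ($G = -3 + \frac{122 \cdot 127}{7} = -3 + \frac{1}{7} \cdot 15494 = -3 + \frac{15494}{7} = \frac{15473}{7} \approx 2210.4$)
$u{\left(j,U \right)} = 101 + j \left(-41 + U + j\right)$ ($u{\left(j,U \right)} = \left(\left(U + j\right) - 41\right) j + 101 = \left(-41 + U + j\right) j + 101 = j \left(-41 + U + j\right) + 101 = 101 + j \left(-41 + U + j\right)$)
$G + u{\left(O{\left(L{\left(4 \right)} \right)},108 \right)} = \frac{15473}{7} + \left(101 + 4^{2} - 164 + 108 \cdot 4\right) = \frac{15473}{7} + \left(101 + 16 - 164 + 432\right) = \frac{15473}{7} + 385 = \frac{18168}{7}$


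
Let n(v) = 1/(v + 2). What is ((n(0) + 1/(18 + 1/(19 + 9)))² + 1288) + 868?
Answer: 2199650321/1020100 ≈ 2156.3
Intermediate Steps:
n(v) = 1/(2 + v)
((n(0) + 1/(18 + 1/(19 + 9)))² + 1288) + 868 = ((1/(2 + 0) + 1/(18 + 1/(19 + 9)))² + 1288) + 868 = ((1/2 + 1/(18 + 1/28))² + 1288) + 868 = ((½ + 1/(18 + 1/28))² + 1288) + 868 = ((½ + 1/(505/28))² + 1288) + 868 = ((½ + 28/505)² + 1288) + 868 = ((561/1010)² + 1288) + 868 = (314721/1020100 + 1288) + 868 = 1314203521/1020100 + 868 = 2199650321/1020100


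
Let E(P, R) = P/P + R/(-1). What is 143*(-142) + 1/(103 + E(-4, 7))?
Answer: -1969681/97 ≈ -20306.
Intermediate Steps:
E(P, R) = 1 - R (E(P, R) = 1 + R*(-1) = 1 - R)
143*(-142) + 1/(103 + E(-4, 7)) = 143*(-142) + 1/(103 + (1 - 1*7)) = -20306 + 1/(103 + (1 - 7)) = -20306 + 1/(103 - 6) = -20306 + 1/97 = -1969681/97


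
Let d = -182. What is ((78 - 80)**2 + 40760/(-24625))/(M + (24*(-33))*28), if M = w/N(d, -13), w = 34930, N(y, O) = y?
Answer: -150124/1432106275 ≈ -0.00010483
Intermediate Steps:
M = -2495/13 (M = 34930/(-182) = 34930*(-1/182) = -2495/13 ≈ -191.92)
((78 - 80)**2 + 40760/(-24625))/(M + (24*(-33))*28) = ((78 - 80)**2 + 40760/(-24625))/(-2495/13 + (24*(-33))*28) = ((-2)**2 + 40760*(-1/24625))/(-2495/13 - 792*28) = (4 - 8152/4925)/(-2495/13 - 22176) = 11548/(4925*(-290783/13)) = (11548/4925)*(-13/290783) = -150124/1432106275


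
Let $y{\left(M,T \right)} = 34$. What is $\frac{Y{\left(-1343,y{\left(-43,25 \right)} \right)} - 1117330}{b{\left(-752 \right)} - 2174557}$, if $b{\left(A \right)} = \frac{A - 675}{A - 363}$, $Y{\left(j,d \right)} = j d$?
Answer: $\frac{108061340}{202052469} \approx 0.53482$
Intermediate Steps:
$Y{\left(j,d \right)} = d j$
$b{\left(A \right)} = \frac{-675 + A}{-363 + A}$
$\frac{Y{\left(-1343,y{\left(-43,25 \right)} \right)} - 1117330}{b{\left(-752 \right)} - 2174557} = \frac{34 \left(-1343\right) - 1117330}{\frac{-675 - 752}{-363 - 752} - 2174557} = \frac{-45662 - 1117330}{\frac{1}{-1115} \left(-1427\right) - 2174557} = - \frac{1162992}{\left(- \frac{1}{1115}\right) \left(-1427\right) - 2174557} = - \frac{1162992}{\frac{1427}{1115} - 2174557} = - \frac{1162992}{- \frac{2424629628}{1115}} = \left(-1162992\right) \left(- \frac{1115}{2424629628}\right) = \frac{108061340}{202052469}$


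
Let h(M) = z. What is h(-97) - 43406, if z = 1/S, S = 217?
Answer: -9419101/217 ≈ -43406.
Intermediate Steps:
z = 1/217 ≈ 0.0046083
h(M) = 1/217
h(-97) - 43406 = 1/217 - 43406 = -9419101/217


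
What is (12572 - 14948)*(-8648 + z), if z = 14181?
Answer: -13146408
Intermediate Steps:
(12572 - 14948)*(-8648 + z) = (12572 - 14948)*(-8648 + 14181) = -2376*5533 = -13146408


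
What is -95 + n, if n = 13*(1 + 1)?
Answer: -69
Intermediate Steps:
n = 26 (n = 13*2 = 26)
-95 + n = -95 + 26 = -69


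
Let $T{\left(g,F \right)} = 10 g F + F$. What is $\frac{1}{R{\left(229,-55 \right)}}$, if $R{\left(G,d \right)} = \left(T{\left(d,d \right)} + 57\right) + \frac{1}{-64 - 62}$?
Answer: $\frac{126}{3811751} \approx 3.3056 \cdot 10^{-5}$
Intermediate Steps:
$T{\left(g,F \right)} = F + 10 F g$ ($T{\left(g,F \right)} = 10 F g + F = F + 10 F g$)
$R{\left(G,d \right)} = \frac{7181}{126} + d \left(1 + 10 d\right)$ ($R{\left(G,d \right)} = \left(d \left(1 + 10 d\right) + 57\right) + \frac{1}{-64 - 62} = \left(57 + d \left(1 + 10 d\right)\right) + \frac{1}{-126} = \left(57 + d \left(1 + 10 d\right)\right) - \frac{1}{126} = \frac{7181}{126} + d \left(1 + 10 d\right)$)
$\frac{1}{R{\left(229,-55 \right)}} = \frac{1}{\frac{7181}{126} - 55 + 10 \left(-55\right)^{2}} = \frac{1}{\frac{7181}{126} - 55 + 10 \cdot 3025} = \frac{1}{\frac{7181}{126} - 55 + 30250} = \frac{1}{\frac{3811751}{126}} = \frac{126}{3811751}$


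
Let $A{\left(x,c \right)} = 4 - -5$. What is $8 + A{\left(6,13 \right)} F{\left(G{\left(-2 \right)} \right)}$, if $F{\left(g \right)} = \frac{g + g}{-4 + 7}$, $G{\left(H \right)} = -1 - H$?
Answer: $14$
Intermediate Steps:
$A{\left(x,c \right)} = 9$ ($A{\left(x,c \right)} = 4 + 5 = 9$)
$F{\left(g \right)} = \frac{2 g}{3}$
$8 + A{\left(6,13 \right)} F{\left(G{\left(-2 \right)} \right)} = 8 + 9 \frac{2 \left(-1 - -2\right)}{3} = 8 + 9 \frac{2 \left(-1 + 2\right)}{3} = 8 + 9 \cdot \frac{2}{3} \cdot 1 = 8 + 9 \cdot \frac{2}{3} = 8 + 6 = 14$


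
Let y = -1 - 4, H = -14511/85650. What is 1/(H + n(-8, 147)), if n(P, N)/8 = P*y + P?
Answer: 28550/7303963 ≈ 0.0039088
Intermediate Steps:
H = -4837/28550 (H = -14511*1/85650 = -4837/28550 ≈ -0.16942)
y = -5
n(P, N) = -32*P (n(P, N) = 8*(P*(-5) + P) = 8*(-5*P + P) = 8*(-4*P) = -32*P)
1/(H + n(-8, 147)) = 1/(-4837/28550 - 32*(-8)) = 1/(-4837/28550 + 256) = 1/(7303963/28550) = 28550/7303963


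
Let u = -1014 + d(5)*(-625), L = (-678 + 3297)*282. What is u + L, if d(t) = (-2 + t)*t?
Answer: 728169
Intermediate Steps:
L = 738558 (L = 2619*282 = 738558)
d(t) = t*(-2 + t)
u = -10389 (u = -1014 + (5*(-2 + 5))*(-625) = -1014 + (5*3)*(-625) = -1014 + 15*(-625) = -1014 - 9375 = -10389)
u + L = -10389 + 738558 = 728169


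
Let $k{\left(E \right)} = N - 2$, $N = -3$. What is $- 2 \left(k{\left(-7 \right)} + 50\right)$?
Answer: $-90$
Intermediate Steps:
$k{\left(E \right)} = -5$ ($k{\left(E \right)} = -3 - 2 = -5$)
$- 2 \left(k{\left(-7 \right)} + 50\right) = - 2 \left(-5 + 50\right) = \left(-2\right) 45 = -90$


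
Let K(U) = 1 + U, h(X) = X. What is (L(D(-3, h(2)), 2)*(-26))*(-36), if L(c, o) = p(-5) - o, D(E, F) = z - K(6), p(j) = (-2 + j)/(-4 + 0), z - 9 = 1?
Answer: -234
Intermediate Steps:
z = 10 (z = 9 + 1 = 10)
p(j) = ½ - j/4 (p(j) = (-2 + j)/(-4) = (-2 + j)*(-¼) = ½ - j/4)
D(E, F) = 3 (D(E, F) = 10 - (1 + 6) = 10 - 1*7 = 10 - 7 = 3)
L(c, o) = 7/4 - o (L(c, o) = (½ - ¼*(-5)) - o = (½ + 5/4) - o = 7/4 - o)
(L(D(-3, h(2)), 2)*(-26))*(-36) = ((7/4 - 1*2)*(-26))*(-36) = ((7/4 - 2)*(-26))*(-36) = -¼*(-26)*(-36) = (13/2)*(-36) = -234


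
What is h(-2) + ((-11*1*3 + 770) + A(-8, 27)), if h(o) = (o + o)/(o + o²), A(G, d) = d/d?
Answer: 736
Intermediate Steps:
A(G, d) = 1
h(o) = 2*o/(o + o²) (h(o) = (2*o)/(o + o²) = 2*o/(o + o²))
h(-2) + ((-11*1*3 + 770) + A(-8, 27)) = 2/(1 - 2) + ((-11*1*3 + 770) + 1) = 2/(-1) + ((-11*3 + 770) + 1) = 2*(-1) + ((-33 + 770) + 1) = -2 + (737 + 1) = -2 + 738 = 736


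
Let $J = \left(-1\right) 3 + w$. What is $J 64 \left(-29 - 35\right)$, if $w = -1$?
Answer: $16384$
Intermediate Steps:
$J = -4$ ($J = \left(-1\right) 3 - 1 = -3 - 1 = -4$)
$J 64 \left(-29 - 35\right) = \left(-4\right) 64 \left(-29 - 35\right) = \left(-256\right) \left(-64\right) = 16384$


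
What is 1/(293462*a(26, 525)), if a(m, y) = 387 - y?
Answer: -1/40497756 ≈ -2.4693e-8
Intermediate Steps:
1/(293462*a(26, 525)) = 1/(293462*(387 - 1*525)) = 1/(293462*(387 - 525)) = (1/293462)/(-138) = (1/293462)*(-1/138) = -1/40497756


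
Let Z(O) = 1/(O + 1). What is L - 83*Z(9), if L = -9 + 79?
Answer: 617/10 ≈ 61.700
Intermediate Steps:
Z(O) = 1/(1 + O)
L = 70
L - 83*Z(9) = 70 - 83/(1 + 9) = 70 - 83/10 = 617/10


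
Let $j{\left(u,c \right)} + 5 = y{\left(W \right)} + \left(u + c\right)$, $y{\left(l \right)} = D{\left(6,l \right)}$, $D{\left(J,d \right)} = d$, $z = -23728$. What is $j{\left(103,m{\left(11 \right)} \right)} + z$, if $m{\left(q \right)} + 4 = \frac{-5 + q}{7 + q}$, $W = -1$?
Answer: $- \frac{70904}{3} \approx -23635.0$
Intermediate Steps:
$y{\left(l \right)} = l$
$m{\left(q \right)} = -4 + \frac{-5 + q}{7 + q}$
$j{\left(u,c \right)} = -6 + c + u$ ($j{\left(u,c \right)} = -5 - \left(1 - c - u\right) = -5 + \left(-1 + c + u\right) = -6 + c + u$)
$j{\left(103,m{\left(11 \right)} \right)} + z = \left(-6 + \frac{3 \left(-11 - 11\right)}{7 + 11} + 103\right) - 23728 = \left(-6 + \frac{3 \left(-11 - 11\right)}{18} + 103\right) - 23728 = \left(-6 + 3 \cdot \frac{1}{18} \left(-22\right) + 103\right) - 23728 = \left(-6 - \frac{11}{3} + 103\right) - 23728 = \frac{280}{3} - 23728 = - \frac{70904}{3}$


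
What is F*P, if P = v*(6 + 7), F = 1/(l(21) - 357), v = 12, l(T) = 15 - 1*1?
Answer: -156/343 ≈ -0.45481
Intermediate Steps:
l(T) = 14 (l(T) = 15 - 1 = 14)
F = -1/343 (F = 1/(14 - 357) = 1/(-343) = -1/343 ≈ -0.0029155)
P = 156 (P = 12*(6 + 7) = 12*13 = 156)
F*P = -1/343*156 = -156/343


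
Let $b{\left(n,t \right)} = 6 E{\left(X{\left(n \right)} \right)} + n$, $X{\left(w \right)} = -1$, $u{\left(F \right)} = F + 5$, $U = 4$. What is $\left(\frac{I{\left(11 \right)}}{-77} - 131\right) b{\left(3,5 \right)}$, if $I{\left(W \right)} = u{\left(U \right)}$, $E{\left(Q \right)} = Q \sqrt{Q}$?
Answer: $- \frac{30288}{77} + \frac{60576 i}{77} \approx -393.35 + 786.7 i$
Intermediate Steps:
$u{\left(F \right)} = 5 + F$
$E{\left(Q \right)} = Q^{\frac{3}{2}}$
$I{\left(W \right)} = 9$ ($I{\left(W \right)} = 5 + 4 = 9$)
$b{\left(n,t \right)} = n - 6 i$ ($b{\left(n,t \right)} = 6 \left(-1\right)^{\frac{3}{2}} + n = 6 \left(- i\right) + n = - 6 i + n = n - 6 i$)
$\left(\frac{I{\left(11 \right)}}{-77} - 131\right) b{\left(3,5 \right)} = \left(\frac{9}{-77} - 131\right) \left(3 - 6 i\right) = \left(9 \left(- \frac{1}{77}\right) - 131\right) \left(3 - 6 i\right) = \left(- \frac{9}{77} - 131\right) \left(3 - 6 i\right) = - \frac{10096 \left(3 - 6 i\right)}{77} = - \frac{30288}{77} + \frac{60576 i}{77}$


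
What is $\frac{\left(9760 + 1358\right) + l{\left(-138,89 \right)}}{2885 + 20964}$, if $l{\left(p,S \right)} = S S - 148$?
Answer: $\frac{18891}{23849} \approx 0.79211$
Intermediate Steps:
$l{\left(p,S \right)} = -148 + S^{2}$ ($l{\left(p,S \right)} = S^{2} - 148 = -148 + S^{2}$)
$\frac{\left(9760 + 1358\right) + l{\left(-138,89 \right)}}{2885 + 20964} = \frac{\left(9760 + 1358\right) - \left(148 - 89^{2}\right)}{2885 + 20964} = \frac{11118 + \left(-148 + 7921\right)}{23849} = \left(11118 + 7773\right) \frac{1}{23849} = 18891 \cdot \frac{1}{23849} = \frac{18891}{23849}$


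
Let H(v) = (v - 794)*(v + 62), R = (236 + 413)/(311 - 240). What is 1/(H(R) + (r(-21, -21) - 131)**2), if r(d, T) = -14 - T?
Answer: -5041/203956559 ≈ -2.4716e-5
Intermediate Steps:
R = 649/71 ≈ 9.1408
H(v) = (-794 + v)*(62 + v)
1/(H(R) + (r(-21, -21) - 131)**2) = 1/((-49228 + (649/71)**2 - 732*649/71) + ((-14 - 1*(-21)) - 131)**2) = 1/((-49228 + 421201/5041 - 475068/71) + ((-14 + 21) - 131)**2) = 1/(-281466975/5041 + (7 - 131)**2) = 1/(-281466975/5041 + (-124)**2) = 1/(-281466975/5041 + 15376) = 1/(-203956559/5041) = -5041/203956559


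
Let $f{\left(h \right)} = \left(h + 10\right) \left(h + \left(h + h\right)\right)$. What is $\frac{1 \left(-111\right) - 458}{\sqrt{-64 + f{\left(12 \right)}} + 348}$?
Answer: $- \frac{49503}{30094} + \frac{569 \sqrt{182}}{60188} \approx -1.5174$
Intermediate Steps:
$f{\left(h \right)} = 3 h \left(10 + h\right)$ ($f{\left(h \right)} = \left(10 + h\right) \left(h + 2 h\right) = \left(10 + h\right) 3 h = 3 h \left(10 + h\right)$)
$\frac{1 \left(-111\right) - 458}{\sqrt{-64 + f{\left(12 \right)}} + 348} = \frac{1 \left(-111\right) - 458}{\sqrt{-64 + 3 \cdot 12 \left(10 + 12\right)} + 348} = \frac{-111 - 458}{\sqrt{-64 + 3 \cdot 12 \cdot 22} + 348} = - \frac{569}{\sqrt{-64 + 792} + 348} = - \frac{569}{\sqrt{728} + 348} = - \frac{569}{2 \sqrt{182} + 348} = - \frac{569}{348 + 2 \sqrt{182}}$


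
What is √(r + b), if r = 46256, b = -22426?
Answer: √23830 ≈ 154.37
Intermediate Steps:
√(r + b) = √(46256 - 22426) = √23830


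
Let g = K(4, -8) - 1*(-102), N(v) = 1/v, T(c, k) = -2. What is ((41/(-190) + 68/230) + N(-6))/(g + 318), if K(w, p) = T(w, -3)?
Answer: -569/2739990 ≈ -0.00020766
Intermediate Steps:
K(w, p) = -2
g = 100 (g = -2 - 1*(-102) = -2 + 102 = 100)
((41/(-190) + 68/230) + N(-6))/(g + 318) = ((41/(-190) + 68/230) + 1/(-6))/(100 + 318) = ((41*(-1/190) + 68*(1/230)) - 1/6)/418 = ((-41/190 + 34/115) - 1/6)*(1/418) = (349/4370 - 1/6)*(1/418) = -569/6555*1/418 = -569/2739990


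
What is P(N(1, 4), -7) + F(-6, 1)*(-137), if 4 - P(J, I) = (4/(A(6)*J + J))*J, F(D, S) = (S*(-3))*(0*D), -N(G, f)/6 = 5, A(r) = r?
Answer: 24/7 ≈ 3.4286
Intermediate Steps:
N(G, f) = -30 (N(G, f) = -6*5 = -30)
F(D, S) = 0 (F(D, S) = -3*S*0 = 0)
P(J, I) = 24/7 (P(J, I) = 4 - 4/(6*J + J)*J = 4 - 4/((7*J))*J = 4 - 4*(1/(7*J))*J = 4 - 4/(7*J)*J = 4 - 1*4/7 = 4 - 4/7 = 24/7)
P(N(1, 4), -7) + F(-6, 1)*(-137) = 24/7 + 0*(-137) = 24/7 + 0 = 24/7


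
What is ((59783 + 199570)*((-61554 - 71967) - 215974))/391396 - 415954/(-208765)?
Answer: -18922834729350491/81709785940 ≈ -2.3159e+5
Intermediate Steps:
((59783 + 199570)*((-61554 - 71967) - 215974))/391396 - 415954/(-208765) = (259353*(-133521 - 215974))*(1/391396) - 415954*(-1/208765) = (259353*(-349495))*(1/391396) + 415954/208765 = -90642576735*1/391396 + 415954/208765 = -90642576735/391396 + 415954/208765 = -18922834729350491/81709785940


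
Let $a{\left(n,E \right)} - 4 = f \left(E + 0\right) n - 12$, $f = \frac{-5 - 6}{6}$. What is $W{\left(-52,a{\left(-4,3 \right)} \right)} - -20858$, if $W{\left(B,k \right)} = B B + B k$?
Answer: $22834$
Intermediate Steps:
$f = - \frac{11}{6}$ ($f = \left(-5 - 6\right) \frac{1}{6} = \left(-11\right) \frac{1}{6} = - \frac{11}{6} \approx -1.8333$)
$a{\left(n,E \right)} = -8 - \frac{11 E n}{6}$ ($a{\left(n,E \right)} = 4 + \left(- \frac{11 \left(E + 0\right)}{6} n - 12\right) = 4 + \left(- \frac{11 E}{6} n - 12\right) = 4 - \left(12 + \frac{11 E n}{6}\right) = -8 - \frac{11 E n}{6}$)
$W{\left(B,k \right)} = B^{2} + B k$
$W{\left(-52,a{\left(-4,3 \right)} \right)} - -20858 = - 52 \left(-52 - \left(8 + \frac{11}{2} \left(-4\right)\right)\right) - -20858 = - 52 \left(-52 + \left(-8 + 22\right)\right) + 20858 = - 52 \left(-52 + 14\right) + 20858 = \left(-52\right) \left(-38\right) + 20858 = 1976 + 20858 = 22834$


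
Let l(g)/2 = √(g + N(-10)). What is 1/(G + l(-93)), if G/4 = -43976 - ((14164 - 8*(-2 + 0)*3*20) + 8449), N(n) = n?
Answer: -67549/18251469707 - I*√103/36502939414 ≈ -3.701e-6 - 2.7803e-10*I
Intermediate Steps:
l(g) = 2*√(-10 + g) (l(g) = 2*√(g - 10) = 2*√(-10 + g))
G = -270196 (G = 4*(-43976 - ((14164 - 8*(-2 + 0)*3*20) + 8449)) = 4*(-43976 - ((14164 - (-16)*3*20) + 8449)) = 4*(-43976 - ((14164 - 8*(-6)*20) + 8449)) = 4*(-43976 - ((14164 + 48*20) + 8449)) = 4*(-43976 - ((14164 + 960) + 8449)) = 4*(-43976 - (15124 + 8449)) = 4*(-43976 - 1*23573) = 4*(-43976 - 23573) = 4*(-67549) = -270196)
1/(G + l(-93)) = 1/(-270196 + 2*√(-10 - 93)) = 1/(-270196 + 2*√(-103)) = 1/(-270196 + 2*(I*√103)) = 1/(-270196 + 2*I*√103)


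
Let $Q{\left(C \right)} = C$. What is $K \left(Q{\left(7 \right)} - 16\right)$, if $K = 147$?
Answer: $-1323$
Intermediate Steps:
$K \left(Q{\left(7 \right)} - 16\right) = 147 \left(7 - 16\right) = 147 \left(-9\right) = -1323$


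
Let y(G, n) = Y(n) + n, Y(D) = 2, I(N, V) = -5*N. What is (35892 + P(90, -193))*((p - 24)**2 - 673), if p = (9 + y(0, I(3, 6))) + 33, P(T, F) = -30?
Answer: -23238576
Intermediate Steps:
y(G, n) = 2 + n
p = 29 (p = (9 + (2 - 5*3)) + 33 = (9 + (2 - 15)) + 33 = (9 - 13) + 33 = -4 + 33 = 29)
(35892 + P(90, -193))*((p - 24)**2 - 673) = (35892 - 30)*((29 - 24)**2 - 673) = 35862*(5**2 - 673) = 35862*(25 - 673) = 35862*(-648) = -23238576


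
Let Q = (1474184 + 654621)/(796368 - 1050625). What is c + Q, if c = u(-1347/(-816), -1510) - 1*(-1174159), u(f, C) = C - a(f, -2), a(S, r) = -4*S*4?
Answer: 5068699657189/4322369 ≈ 1.1727e+6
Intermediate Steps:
a(S, r) = -16*S
u(f, C) = C + 16*f (u(f, C) = C - (-16)*f = C + 16*f)
Q = -2128805/254257 (Q = 2128805/(-254257) = 2128805*(-1/254257) = -2128805/254257 ≈ -8.3727)
c = 19935482/17 (c = (-1510 + 16*(-1347/(-816))) - 1*(-1174159) = (-1510 + 16*(-1347*(-1/816))) + 1174159 = (-1510 + 16*(449/272)) + 1174159 = (-1510 + 449/17) + 1174159 = -25221/17 + 1174159 = 19935482/17 ≈ 1.1727e+6)
c + Q = 19935482/17 - 2128805/254257 = 5068699657189/4322369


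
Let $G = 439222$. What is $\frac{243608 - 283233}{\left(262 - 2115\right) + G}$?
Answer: $- \frac{39625}{437369} \approx -0.090599$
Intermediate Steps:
$\frac{243608 - 283233}{\left(262 - 2115\right) + G} = \frac{243608 - 283233}{\left(262 - 2115\right) + 439222} = - \frac{39625}{\left(262 - 2115\right) + 439222} = - \frac{39625}{-1853 + 439222} = - \frac{39625}{437369}$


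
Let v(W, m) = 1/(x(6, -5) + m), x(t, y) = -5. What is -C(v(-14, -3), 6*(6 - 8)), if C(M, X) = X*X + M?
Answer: -1151/8 ≈ -143.88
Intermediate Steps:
v(W, m) = 1/(-5 + m)
C(M, X) = M + X**2 (C(M, X) = X**2 + M = M + X**2)
-C(v(-14, -3), 6*(6 - 8)) = -(1/(-5 - 3) + (6*(6 - 8))**2) = -(1/(-8) + (6*(-2))**2) = -(-1/8 + (-12)**2) = -(-1/8 + 144) = -1*1151/8 = -1151/8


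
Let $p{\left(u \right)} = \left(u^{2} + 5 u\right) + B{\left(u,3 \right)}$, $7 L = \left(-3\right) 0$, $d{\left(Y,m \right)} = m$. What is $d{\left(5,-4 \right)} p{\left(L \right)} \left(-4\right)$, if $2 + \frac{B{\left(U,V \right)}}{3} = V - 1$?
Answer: $0$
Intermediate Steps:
$B{\left(U,V \right)} = -9 + 3 V$ ($B{\left(U,V \right)} = -6 + 3 \left(V - 1\right) = -6 + 3 \left(-1 + V\right) = -6 + \left(-3 + 3 V\right) = -9 + 3 V$)
$L = 0$ ($L = \frac{\left(-3\right) 0}{7} = \frac{1}{7} \cdot 0 = 0$)
$p{\left(u \right)} = u^{2} + 5 u$ ($p{\left(u \right)} = \left(u^{2} + 5 u\right) + \left(-9 + 3 \cdot 3\right) = \left(u^{2} + 5 u\right) + \left(-9 + 9\right) = \left(u^{2} + 5 u\right) + 0 = u^{2} + 5 u$)
$d{\left(5,-4 \right)} p{\left(L \right)} \left(-4\right) = - 4 \cdot 0 \left(5 + 0\right) \left(-4\right) = - 4 \cdot 0 \cdot 5 \left(-4\right) = \left(-4\right) 0 \left(-4\right) = 0 \left(-4\right) = 0$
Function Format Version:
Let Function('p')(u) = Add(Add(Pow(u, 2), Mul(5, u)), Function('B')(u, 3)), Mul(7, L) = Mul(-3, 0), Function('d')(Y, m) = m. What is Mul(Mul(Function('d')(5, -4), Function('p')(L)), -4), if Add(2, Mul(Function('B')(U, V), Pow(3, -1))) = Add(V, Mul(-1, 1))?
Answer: 0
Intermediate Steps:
Function('B')(U, V) = Add(-9, Mul(3, V)) (Function('B')(U, V) = Add(-6, Mul(3, Add(V, Mul(-1, 1)))) = Add(-6, Mul(3, Add(V, -1))) = Add(-6, Mul(3, Add(-1, V))) = Add(-6, Add(-3, Mul(3, V))) = Add(-9, Mul(3, V)))
L = 0 (L = Mul(Rational(1, 7), Mul(-3, 0)) = Mul(Rational(1, 7), 0) = 0)
Function('p')(u) = Add(Pow(u, 2), Mul(5, u)) (Function('p')(u) = Add(Add(Pow(u, 2), Mul(5, u)), Add(-9, Mul(3, 3))) = Add(Add(Pow(u, 2), Mul(5, u)), Add(-9, 9)) = Add(Add(Pow(u, 2), Mul(5, u)), 0) = Add(Pow(u, 2), Mul(5, u)))
Mul(Mul(Function('d')(5, -4), Function('p')(L)), -4) = Mul(Mul(-4, Mul(0, Add(5, 0))), -4) = Mul(Mul(-4, Mul(0, 5)), -4) = Mul(Mul(-4, 0), -4) = Mul(0, -4) = 0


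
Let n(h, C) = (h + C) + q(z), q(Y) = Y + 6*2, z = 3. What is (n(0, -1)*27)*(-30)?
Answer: -11340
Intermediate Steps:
q(Y) = 12 + Y (q(Y) = Y + 12 = 12 + Y)
n(h, C) = 15 + C + h (n(h, C) = (h + C) + (12 + 3) = (C + h) + 15 = 15 + C + h)
(n(0, -1)*27)*(-30) = ((15 - 1 + 0)*27)*(-30) = (14*27)*(-30) = 378*(-30) = -11340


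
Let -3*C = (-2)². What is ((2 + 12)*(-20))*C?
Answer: 1120/3 ≈ 373.33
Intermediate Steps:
C = -4/3 (C = -⅓*(-2)² = -⅓*4 = -4/3 ≈ -1.3333)
((2 + 12)*(-20))*C = ((2 + 12)*(-20))*(-4/3) = (14*(-20))*(-4/3) = -280*(-4/3) = 1120/3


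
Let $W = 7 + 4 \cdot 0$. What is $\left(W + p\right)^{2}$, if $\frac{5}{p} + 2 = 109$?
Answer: $\frac{568516}{11449} \approx 49.656$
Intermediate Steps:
$p = \frac{5}{107}$ ($p = \frac{5}{-2 + 109} = \frac{5}{107} \approx 0.046729$)
$W = 7$ ($W = 7 + 0 = 7$)
$\left(W + p\right)^{2} = \left(7 + \frac{5}{107}\right)^{2} = \left(\frac{754}{107}\right)^{2} = \frac{568516}{11449}$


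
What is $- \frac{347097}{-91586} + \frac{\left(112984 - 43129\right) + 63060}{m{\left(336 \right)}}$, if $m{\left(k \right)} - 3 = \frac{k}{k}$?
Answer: $\frac{6087270789}{183172} \approx 33233.0$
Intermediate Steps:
$m{\left(k \right)} = 4$ ($m{\left(k \right)} = 3 + \frac{k}{k} = 3 + 1 = 4$)
$- \frac{347097}{-91586} + \frac{\left(112984 - 43129\right) + 63060}{m{\left(336 \right)}} = - \frac{347097}{-91586} + \frac{\left(112984 - 43129\right) + 63060}{4} = \left(-347097\right) \left(- \frac{1}{91586}\right) + \left(69855 + 63060\right) \frac{1}{4} = \frac{347097}{91586} + 132915 \cdot \frac{1}{4} = \frac{347097}{91586} + \frac{132915}{4} = \frac{6087270789}{183172}$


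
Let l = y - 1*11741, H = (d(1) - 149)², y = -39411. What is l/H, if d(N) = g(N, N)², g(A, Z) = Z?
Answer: -3197/1369 ≈ -2.3353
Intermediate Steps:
d(N) = N²
H = 21904 (H = (1² - 149)² = (1 - 149)² = (-148)² = 21904)
l = -51152 (l = -39411 - 1*11741 = -39411 - 11741 = -51152)
l/H = -51152/21904 = -51152*1/21904 = -3197/1369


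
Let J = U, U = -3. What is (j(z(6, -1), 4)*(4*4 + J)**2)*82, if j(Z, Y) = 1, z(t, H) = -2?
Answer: 13858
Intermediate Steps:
J = -3
(j(z(6, -1), 4)*(4*4 + J)**2)*82 = (1*(4*4 - 3)**2)*82 = (1*(16 - 3)**2)*82 = (1*13**2)*82 = (1*169)*82 = 169*82 = 13858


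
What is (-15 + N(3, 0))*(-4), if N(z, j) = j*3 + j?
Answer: 60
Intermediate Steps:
N(z, j) = 4*j (N(z, j) = 3*j + j = 4*j)
(-15 + N(3, 0))*(-4) = (-15 + 4*0)*(-4) = (-15 + 0)*(-4) = -15*(-4) = 60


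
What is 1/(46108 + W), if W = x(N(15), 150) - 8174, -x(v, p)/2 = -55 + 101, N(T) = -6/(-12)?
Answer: 1/37842 ≈ 2.6426e-5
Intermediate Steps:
N(T) = ½ (N(T) = -6*(-1/12) = ½)
x(v, p) = -92 (x(v, p) = -2*(-55 + 101) = -2*46 = -92)
W = -8266 (W = -92 - 8174 = -8266)
1/(46108 + W) = 1/(46108 - 8266) = 1/37842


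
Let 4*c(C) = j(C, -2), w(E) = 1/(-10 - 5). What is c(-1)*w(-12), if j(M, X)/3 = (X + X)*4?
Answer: ⅘ ≈ 0.80000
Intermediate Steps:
w(E) = -1/15 (w(E) = 1/(-15) = -1/15)
j(M, X) = 24*X (j(M, X) = 3*((X + X)*4) = 3*((2*X)*4) = 3*(8*X) = 24*X)
c(C) = -12 (c(C) = (24*(-2))/4 = (¼)*(-48) = -12)
c(-1)*w(-12) = -12*(-1/15) = ⅘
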